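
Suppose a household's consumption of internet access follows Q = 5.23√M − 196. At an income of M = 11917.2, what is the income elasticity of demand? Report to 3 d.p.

At M = 11917.2: Q = 374.938.
dQ/dM = 5.23/(2√M) = 0.0239544 at this income.
η = (dQ/dM)·(M/Q) = 0.0239544 × (11917.2/374.938) = 0.761.

0.761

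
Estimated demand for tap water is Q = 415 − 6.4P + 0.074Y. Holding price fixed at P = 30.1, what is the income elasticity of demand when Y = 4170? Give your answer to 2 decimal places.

0.58

At P = 30.1, Y = 4170: Q = 530.940.
Holding P constant, ∂Q/∂Y = 0.074.
η_Y = (∂Q/∂Y)·(Y/Q) = 0.074 × (4170/530.940) = 0.58.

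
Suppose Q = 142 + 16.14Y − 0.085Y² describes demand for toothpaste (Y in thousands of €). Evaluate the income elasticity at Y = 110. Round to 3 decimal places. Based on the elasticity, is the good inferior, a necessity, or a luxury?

At Y = 110: Q = 888.9000.
dQ/dY = 16.14 − 0.17Y = -2.56000.
η = (dQ/dY)·(Y/Q) = -2.56000 × (110/888.9000) = -0.317.
η < 0 ⇒ inferior good.

-0.317 (inferior good)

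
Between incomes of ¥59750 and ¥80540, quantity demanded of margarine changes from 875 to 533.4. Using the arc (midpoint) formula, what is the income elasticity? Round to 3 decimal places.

-1.637

ΔQ = 533.4 − 875 = -341.6; midpoint Q̄ = (875 + 533.4)/2 = 704.2.
ΔI = 80540 − 59750 = 20790; midpoint Ī = (59750 + 80540)/2 = 70145.
η = (ΔQ/Q̄) ÷ (ΔI/Ī) = (-341.6/704.2) ÷ (20790/70145) = -1.637.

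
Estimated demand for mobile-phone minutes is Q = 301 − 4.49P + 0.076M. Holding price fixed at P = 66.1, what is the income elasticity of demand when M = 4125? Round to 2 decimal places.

At P = 66.1, M = 4125: Q = 317.711.
Holding P constant, ∂Q/∂M = 0.076.
η_M = (∂Q/∂M)·(M/Q) = 0.076 × (4125/317.711) = 0.99.

0.99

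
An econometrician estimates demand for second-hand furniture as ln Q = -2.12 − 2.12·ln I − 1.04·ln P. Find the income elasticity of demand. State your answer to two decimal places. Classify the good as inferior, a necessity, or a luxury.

In a log-linear demand, the coefficient on ln I is the income elasticity.
So η = -2.12.
η < 0 ⇒ inferior good.

-2.12 (inferior good)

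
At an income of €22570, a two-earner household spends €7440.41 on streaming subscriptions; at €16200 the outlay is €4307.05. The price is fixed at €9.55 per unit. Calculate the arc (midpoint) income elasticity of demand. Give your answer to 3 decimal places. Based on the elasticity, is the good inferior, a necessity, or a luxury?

With a constant price, Q₁ = 7440.41/9.55 = 779.101 and Q₂ = 4307.05/9.55 = 451.000 (equivalently, work directly with expenditure since P cancels).
Midpoint %ΔQ = (4307.05 − 7440.41)/5873.73 = -0.53345; midpoint %ΔI = (16200 − 22570)/19385 = -0.32860.
η = -0.53345 / -0.32860 = 1.623.
η > 1 ⇒ luxury.

1.623 (luxury)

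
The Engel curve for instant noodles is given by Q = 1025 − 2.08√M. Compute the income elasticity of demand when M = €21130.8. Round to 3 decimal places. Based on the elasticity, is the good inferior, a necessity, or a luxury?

At M = 21130.8: Q = 722.642.
dQ/dM = -2.08/(2√M) = -0.00715444 at this income.
η = (dQ/dM)·(M/Q) = -0.00715444 × (21130.8/722.642) = -0.209.
Since η < 0, the good is an inferior good.

-0.209 (inferior good)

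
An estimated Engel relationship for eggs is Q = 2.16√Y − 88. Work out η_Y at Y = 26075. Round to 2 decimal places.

0.67

At Y = 26075: Q = 260.792.
dQ/dY = 2.16/(2√Y) = 0.00668824 at this income.
η = (dQ/dY)·(Y/Q) = 0.00668824 × (26075/260.792) = 0.67.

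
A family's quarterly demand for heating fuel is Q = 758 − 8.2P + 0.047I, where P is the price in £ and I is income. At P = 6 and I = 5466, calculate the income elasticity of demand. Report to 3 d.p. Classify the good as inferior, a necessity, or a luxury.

0.266 (necessity)

At P = 6, I = 5466: Q = 965.702.
Holding P constant, ∂Q/∂I = 0.047.
η_I = (∂Q/∂I)·(I/Q) = 0.047 × (5466/965.702) = 0.266.
Since 0 < η < 1, this is a necessity.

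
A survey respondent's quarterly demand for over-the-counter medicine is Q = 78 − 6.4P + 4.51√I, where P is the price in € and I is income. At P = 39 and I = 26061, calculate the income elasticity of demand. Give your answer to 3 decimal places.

At P = 39, I = 26061: Q = 556.468.
Holding P constant, ∂Q/∂I = 4.51/(2√I) = 0.0139685.
η_I = (∂Q/∂I)·(I/Q) = 0.0139685 × (26061/556.468) = 0.654.

0.654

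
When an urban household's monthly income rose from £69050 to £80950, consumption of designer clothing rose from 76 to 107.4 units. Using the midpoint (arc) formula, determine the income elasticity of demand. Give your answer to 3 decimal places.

ΔQ = 107.4 − 76 = 31.4; midpoint Q̄ = (76 + 107.4)/2 = 91.7.
ΔI = 80950 − 69050 = 11900; midpoint Ī = (69050 + 80950)/2 = 75000.
η = (ΔQ/Q̄) ÷ (ΔI/Ī) = (31.4/91.7) ÷ (11900/75000) = 2.158.

2.158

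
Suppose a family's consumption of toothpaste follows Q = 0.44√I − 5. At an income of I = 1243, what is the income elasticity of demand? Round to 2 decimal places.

At I = 1243: Q = 10.513.
dQ/dI = 0.44/(2√I) = 0.00624004 at this income.
η = (dQ/dI)·(I/Q) = 0.00624004 × (1243/10.513) = 0.74.

0.74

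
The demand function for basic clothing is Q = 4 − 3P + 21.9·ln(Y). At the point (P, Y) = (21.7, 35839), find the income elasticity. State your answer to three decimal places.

At P = 21.7, Y = 35839: Q = 168.561.
Holding P constant, ∂Q/∂Y = 21.9/Y = 0.000611066.
η_Y = (∂Q/∂Y)·(Y/Q) = 0.000611066 × (35839/168.561) = 0.130.

0.130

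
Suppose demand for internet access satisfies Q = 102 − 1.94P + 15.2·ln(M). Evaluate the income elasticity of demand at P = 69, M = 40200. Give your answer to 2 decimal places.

0.12

At P = 69, M = 40200: Q = 129.285.
Holding P constant, ∂Q/∂M = 15.2/M = 0.000378109.
η_M = (∂Q/∂M)·(M/Q) = 0.000378109 × (40200/129.285) = 0.12.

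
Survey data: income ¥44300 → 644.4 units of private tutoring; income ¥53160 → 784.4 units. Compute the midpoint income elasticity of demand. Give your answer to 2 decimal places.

ΔQ = 784.4 − 644.4 = 140; midpoint Q̄ = (644.4 + 784.4)/2 = 714.4.
ΔI = 53160 − 44300 = 8860; midpoint Ī = (44300 + 53160)/2 = 48730.
η = (ΔQ/Q̄) ÷ (ΔI/Ī) = (140/714.4) ÷ (8860/48730) = 1.08.

1.08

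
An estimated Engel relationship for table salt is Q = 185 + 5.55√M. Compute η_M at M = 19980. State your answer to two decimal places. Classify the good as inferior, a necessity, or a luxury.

At M = 19980: Q = 969.496.
dQ/dM = 5.55/(2√M) = 0.019632 at this income.
η = (dQ/dM)·(M/Q) = 0.019632 × (19980/969.496) = 0.40.
Since 0 < η < 1, the good is a necessity.

0.40 (necessity)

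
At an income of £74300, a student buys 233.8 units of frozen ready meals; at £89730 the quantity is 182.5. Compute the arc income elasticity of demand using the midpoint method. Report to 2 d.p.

ΔQ = 182.5 − 233.8 = -51.3; midpoint Q̄ = (233.8 + 182.5)/2 = 208.15.
ΔI = 89730 − 74300 = 15430; midpoint Ī = (74300 + 89730)/2 = 82015.
η = (ΔQ/Q̄) ÷ (ΔI/Ī) = (-51.3/208.15) ÷ (15430/82015) = -1.31.

-1.31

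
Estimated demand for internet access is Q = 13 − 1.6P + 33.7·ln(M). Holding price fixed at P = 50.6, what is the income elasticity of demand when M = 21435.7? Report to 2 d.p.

At P = 50.6, M = 21435.7: Q = 268.124.
Holding P constant, ∂Q/∂M = 33.7/M = 0.00157214.
η_M = (∂Q/∂M)·(M/Q) = 0.00157214 × (21435.7/268.124) = 0.13.

0.13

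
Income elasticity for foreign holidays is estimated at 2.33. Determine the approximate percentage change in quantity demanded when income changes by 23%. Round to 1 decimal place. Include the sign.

53.6%

%ΔQ ≈ η × %ΔI = 2.33 × 23% = 53.6%.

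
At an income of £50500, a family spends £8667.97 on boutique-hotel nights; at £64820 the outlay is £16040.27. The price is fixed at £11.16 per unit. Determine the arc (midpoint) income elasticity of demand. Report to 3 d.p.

2.403

With a constant price, Q₁ = 8667.97/11.16 = 776.700 and Q₂ = 16040.27/11.16 = 1437.300 (equivalently, work directly with expenditure since P cancels).
Midpoint %ΔQ = (16040.27 − 8667.97)/12354.12 = 0.59675; midpoint %ΔI = (64820 − 50500)/57660 = 0.24835.
η = 0.59675 / 0.24835 = 2.403.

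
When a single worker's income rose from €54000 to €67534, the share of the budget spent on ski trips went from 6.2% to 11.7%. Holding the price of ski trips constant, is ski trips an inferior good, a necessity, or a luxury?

luxury

The budget share rises as income rises, so η > 1.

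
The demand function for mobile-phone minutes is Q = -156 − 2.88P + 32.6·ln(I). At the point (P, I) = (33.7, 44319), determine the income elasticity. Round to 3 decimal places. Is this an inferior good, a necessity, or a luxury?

0.341 (necessity)

At P = 33.7, I = 44319: Q = 95.737.
Holding P constant, ∂Q/∂I = 32.6/I = 0.000735576.
η_I = (∂Q/∂I)·(I/Q) = 0.000735576 × (44319/95.737) = 0.341.
Since 0 < η < 1, this is a necessity.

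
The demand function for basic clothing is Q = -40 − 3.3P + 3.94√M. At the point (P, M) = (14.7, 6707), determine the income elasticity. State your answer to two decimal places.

At P = 14.7, M = 6707: Q = 234.161.
Holding P constant, ∂Q/∂M = 3.94/(2√M) = 0.0240548.
η_M = (∂Q/∂M)·(M/Q) = 0.0240548 × (6707/234.161) = 0.69.

0.69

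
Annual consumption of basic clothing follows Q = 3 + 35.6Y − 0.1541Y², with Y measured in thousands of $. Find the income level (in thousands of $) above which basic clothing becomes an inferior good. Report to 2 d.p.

dQ/dY = 35.6 − 0.3082Y.
The good is inferior where dQ/dY < 0. Setting dQ/dY = 0 gives Y = 35.6 / 0.3082 = 115.51.

115.51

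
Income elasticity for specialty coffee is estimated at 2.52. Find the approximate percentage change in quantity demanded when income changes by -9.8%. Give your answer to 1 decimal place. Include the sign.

-24.7%

%ΔQ ≈ η × %ΔI = 2.52 × (-9.8%) = -24.7%.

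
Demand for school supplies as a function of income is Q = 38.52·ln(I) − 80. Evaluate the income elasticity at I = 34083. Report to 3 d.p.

0.120

At I = 34083: Q = 322.016.
dQ/dI = 38.52/I = 0.00113018 at this income.
η = (dQ/dI)·(I/Q) = 0.00113018 × (34083/322.016) = 0.120.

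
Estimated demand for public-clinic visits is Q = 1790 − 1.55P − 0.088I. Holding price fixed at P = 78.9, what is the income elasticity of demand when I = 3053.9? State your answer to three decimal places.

At P = 78.9, I = 3053.9: Q = 1398.962.
Holding P constant, ∂Q/∂I = −0.088.
η_I = (∂Q/∂I)·(I/Q) = -0.088 × (3053.9/1398.962) = -0.192.

-0.192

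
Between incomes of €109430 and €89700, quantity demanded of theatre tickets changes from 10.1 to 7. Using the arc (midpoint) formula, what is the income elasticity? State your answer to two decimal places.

1.83

ΔQ = 7 − 10.1 = -3.1; midpoint Q̄ = (10.1 + 7)/2 = 8.55.
ΔI = 89700 − 109430 = -19730; midpoint Ī = (109430 + 89700)/2 = 99565.
η = (ΔQ/Q̄) ÷ (ΔI/Ī) = (-3.1/8.55) ÷ (-19730/99565) = 1.83.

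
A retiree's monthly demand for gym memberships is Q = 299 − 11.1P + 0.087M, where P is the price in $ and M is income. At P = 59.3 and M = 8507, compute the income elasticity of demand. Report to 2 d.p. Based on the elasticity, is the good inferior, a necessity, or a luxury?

1.94 (luxury)

At P = 59.3, M = 8507: Q = 380.879.
Holding P constant, ∂Q/∂M = 0.087.
η_M = (∂Q/∂M)·(M/Q) = 0.087 × (8507/380.879) = 1.94.
Since η > 1, this is a luxury.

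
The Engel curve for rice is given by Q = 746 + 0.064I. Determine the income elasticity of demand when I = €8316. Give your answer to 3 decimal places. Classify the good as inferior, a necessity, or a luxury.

At I = 8316: Q = 1278.224.
dQ/dI = 0.064.
η = (dQ/dI)·(I/Q) = 0.064 × (8316/1278.224) = 0.416.
Since 0 < η < 1, the good is a necessity.

0.416 (necessity)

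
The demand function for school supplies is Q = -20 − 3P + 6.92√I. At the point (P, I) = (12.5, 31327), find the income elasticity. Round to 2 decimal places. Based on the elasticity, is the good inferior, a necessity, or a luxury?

At P = 12.5, I = 31327: Q = 1167.301.
Holding P constant, ∂Q/∂I = 6.92/(2√I) = 0.0195486.
η_I = (∂Q/∂I)·(I/Q) = 0.0195486 × (31327/1167.301) = 0.52.
Since 0 < η < 1, this is a necessity.

0.52 (necessity)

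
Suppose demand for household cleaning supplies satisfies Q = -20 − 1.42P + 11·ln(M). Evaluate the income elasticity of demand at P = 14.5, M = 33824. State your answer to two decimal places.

0.15

At P = 14.5, M = 33824: Q = 74.128.
Holding P constant, ∂Q/∂M = 11/M = 0.000325213.
η_M = (∂Q/∂M)·(M/Q) = 0.000325213 × (33824/74.128) = 0.15.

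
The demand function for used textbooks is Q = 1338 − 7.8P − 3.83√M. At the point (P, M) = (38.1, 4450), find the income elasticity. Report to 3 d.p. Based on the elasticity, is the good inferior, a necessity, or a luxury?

At P = 38.1, M = 4450: Q = 785.327.
Holding P constant, ∂Q/∂M = -3.83/(2√M) = -0.0287071.
η_M = (∂Q/∂M)·(M/Q) = -0.0287071 × (4450/785.327) = -0.163.
Since η < 0, this is an inferior good.

-0.163 (inferior good)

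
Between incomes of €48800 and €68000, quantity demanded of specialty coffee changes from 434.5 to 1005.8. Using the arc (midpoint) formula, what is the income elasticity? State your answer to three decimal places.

2.413

ΔQ = 1005.8 − 434.5 = 571.3; midpoint Q̄ = (434.5 + 1005.8)/2 = 720.15.
ΔI = 68000 − 48800 = 19200; midpoint Ī = (48800 + 68000)/2 = 58400.
η = (ΔQ/Q̄) ÷ (ΔI/Ī) = (571.3/720.15) ÷ (19200/58400) = 2.413.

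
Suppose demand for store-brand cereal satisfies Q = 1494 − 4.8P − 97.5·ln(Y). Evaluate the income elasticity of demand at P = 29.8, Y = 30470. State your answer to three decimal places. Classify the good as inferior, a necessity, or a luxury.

-0.283 (inferior good)

At P = 29.8, Y = 30470: Q = 344.321.
Holding P constant, ∂Q/∂Y = -97.5/Y = -0.00319987.
η_Y = (∂Q/∂Y)·(Y/Q) = -0.00319987 × (30470/344.321) = -0.283.
Since η < 0, this is an inferior good.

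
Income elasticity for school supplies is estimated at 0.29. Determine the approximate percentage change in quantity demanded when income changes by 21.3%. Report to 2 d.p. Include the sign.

6.18%

%ΔQ ≈ η × %ΔI = 0.29 × 21.3% = 6.18%.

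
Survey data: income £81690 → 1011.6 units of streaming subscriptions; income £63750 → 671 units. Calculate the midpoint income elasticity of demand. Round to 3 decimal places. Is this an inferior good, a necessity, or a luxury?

1.641 (luxury)

ΔQ = 671 − 1011.6 = -340.6; midpoint Q̄ = (1011.6 + 671)/2 = 841.3.
ΔI = 63750 − 81690 = -17940; midpoint Ī = (81690 + 63750)/2 = 72720.
η = (ΔQ/Q̄) ÷ (ΔI/Ī) = (-340.6/841.3) ÷ (-17940/72720) = 1.641.
η > 1 ⇒ luxury.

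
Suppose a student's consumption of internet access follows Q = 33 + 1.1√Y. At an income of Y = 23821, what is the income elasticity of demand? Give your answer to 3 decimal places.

0.419

At Y = 23821: Q = 202.775.
dQ/dY = 1.1/(2√Y) = 0.00356355 at this income.
η = (dQ/dY)·(Y/Q) = 0.00356355 × (23821/202.775) = 0.419.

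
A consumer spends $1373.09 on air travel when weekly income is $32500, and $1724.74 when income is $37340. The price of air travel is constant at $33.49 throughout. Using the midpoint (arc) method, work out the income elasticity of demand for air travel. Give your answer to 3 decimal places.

1.638

With a constant price, Q₁ = 1373.09/33.49 = 41.000 and Q₂ = 1724.74/33.49 = 51.500 (equivalently, work directly with expenditure since P cancels).
Midpoint %ΔQ = (1724.74 − 1373.09)/1548.92 = 0.22703; midpoint %ΔI = (37340 − 32500)/34920 = 0.13860.
η = 0.22703 / 0.13860 = 1.638.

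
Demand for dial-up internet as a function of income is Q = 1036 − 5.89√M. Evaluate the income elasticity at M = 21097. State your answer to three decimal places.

-2.370

At M = 21097: Q = 180.489.
dQ/dM = -5.89/(2√M) = -0.0202757 at this income.
η = (dQ/dM)·(M/Q) = -0.0202757 × (21097/180.489) = -2.370.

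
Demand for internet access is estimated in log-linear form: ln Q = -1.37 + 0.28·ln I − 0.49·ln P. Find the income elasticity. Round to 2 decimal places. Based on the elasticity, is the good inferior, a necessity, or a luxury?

In a log-linear demand, the coefficient on ln I is the income elasticity.
So η = 0.28.
0 < η < 1 ⇒ necessity.

0.28 (necessity)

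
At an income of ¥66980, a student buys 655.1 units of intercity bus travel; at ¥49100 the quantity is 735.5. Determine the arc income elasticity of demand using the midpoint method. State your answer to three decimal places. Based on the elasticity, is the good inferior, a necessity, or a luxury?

-0.375 (inferior good)

ΔQ = 735.5 − 655.1 = 80.4; midpoint Q̄ = (655.1 + 735.5)/2 = 695.3.
ΔI = 49100 − 66980 = -17880; midpoint Ī = (66980 + 49100)/2 = 58040.
η = (ΔQ/Q̄) ÷ (ΔI/Ī) = (80.4/695.3) ÷ (-17880/58040) = -0.375.
η < 0 ⇒ inferior good.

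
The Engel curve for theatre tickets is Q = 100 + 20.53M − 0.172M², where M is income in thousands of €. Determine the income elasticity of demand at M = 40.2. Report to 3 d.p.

0.416

At M = 40.2: Q = 647.3471.
dQ/dM = 20.53 − 0.344M = 6.70120.
η = (dQ/dM)·(M/Q) = 6.70120 × (40.2/647.3471) = 0.416.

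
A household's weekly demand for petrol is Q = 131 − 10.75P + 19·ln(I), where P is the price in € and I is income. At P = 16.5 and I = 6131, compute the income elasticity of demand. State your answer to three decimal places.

0.159

At P = 16.5, I = 6131: Q = 119.326.
Holding P constant, ∂Q/∂I = 19/I = 0.00309901.
η_I = (∂Q/∂I)·(I/Q) = 0.00309901 × (6131/119.326) = 0.159.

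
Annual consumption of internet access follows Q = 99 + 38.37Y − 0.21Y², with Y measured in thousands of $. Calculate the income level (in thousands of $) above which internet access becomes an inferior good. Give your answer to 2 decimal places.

dQ/dY = 38.37 − 0.42Y.
The good is inferior where dQ/dY < 0. Setting dQ/dY = 0 gives Y = 38.37 / 0.42 = 91.36.

91.36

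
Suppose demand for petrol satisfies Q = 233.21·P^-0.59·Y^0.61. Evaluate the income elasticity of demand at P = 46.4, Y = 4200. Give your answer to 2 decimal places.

For a multiplicative demand Q = A·P^α·Y^β, the income elasticity is β everywhere.
Here β = 0.61, so η = 0.61.

0.61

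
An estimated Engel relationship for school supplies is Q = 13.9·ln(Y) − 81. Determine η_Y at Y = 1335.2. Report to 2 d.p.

0.73

At Y = 1335.2: Q = 19.036.
dQ/dY = 13.9/Y = 0.0104104 at this income.
η = (dQ/dY)·(Y/Q) = 0.0104104 × (1335.2/19.036) = 0.73.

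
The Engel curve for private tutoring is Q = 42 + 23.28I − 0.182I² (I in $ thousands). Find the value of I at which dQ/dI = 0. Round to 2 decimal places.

dQ/dI = 23.28 − 0.364I.
The good is inferior where dQ/dI < 0. Setting dQ/dI = 0 gives I = 23.28 / 0.364 = 63.96.

63.96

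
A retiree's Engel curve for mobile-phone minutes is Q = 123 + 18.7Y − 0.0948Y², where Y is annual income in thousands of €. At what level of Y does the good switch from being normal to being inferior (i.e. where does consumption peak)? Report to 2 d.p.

98.63

dQ/dY = 18.7 − 0.1896Y.
The good is inferior where dQ/dY < 0. Setting dQ/dY = 0 gives Y = 18.7 / 0.1896 = 98.63.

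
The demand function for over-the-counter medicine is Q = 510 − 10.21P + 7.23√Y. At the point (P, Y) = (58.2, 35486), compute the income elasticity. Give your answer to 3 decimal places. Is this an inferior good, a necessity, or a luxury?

0.533 (necessity)

At P = 58.2, Y = 35486: Q = 1277.746.
Holding P constant, ∂Q/∂Y = 7.23/(2√Y) = 0.0191902.
η_Y = (∂Q/∂Y)·(Y/Q) = 0.0191902 × (35486/1277.746) = 0.533.
Since 0 < η < 1, this is a necessity.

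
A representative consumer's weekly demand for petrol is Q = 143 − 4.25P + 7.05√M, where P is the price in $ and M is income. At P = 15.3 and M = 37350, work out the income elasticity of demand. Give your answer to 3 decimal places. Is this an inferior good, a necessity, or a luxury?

At P = 15.3, M = 37350: Q = 1440.468.
Holding P constant, ∂Q/∂M = 7.05/(2√M) = 0.0182395.
η_M = (∂Q/∂M)·(M/Q) = 0.0182395 × (37350/1440.468) = 0.473.
Since 0 < η < 1, this is a necessity.

0.473 (necessity)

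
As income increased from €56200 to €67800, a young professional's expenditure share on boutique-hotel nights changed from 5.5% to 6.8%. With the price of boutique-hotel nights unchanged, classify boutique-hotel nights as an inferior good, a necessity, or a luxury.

luxury

The budget share rises as income rises, so η > 1.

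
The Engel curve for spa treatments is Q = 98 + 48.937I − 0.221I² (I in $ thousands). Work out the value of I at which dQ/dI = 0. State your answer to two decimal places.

dQ/dI = 48.937 − 0.442I.
The good is inferior where dQ/dI < 0. Setting dQ/dI = 0 gives I = 48.937 / 0.442 = 110.72.

110.72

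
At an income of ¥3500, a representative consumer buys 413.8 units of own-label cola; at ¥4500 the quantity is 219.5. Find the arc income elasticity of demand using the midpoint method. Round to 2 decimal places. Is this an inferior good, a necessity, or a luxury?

-2.45 (inferior good)

ΔQ = 219.5 − 413.8 = -194.3; midpoint Q̄ = (413.8 + 219.5)/2 = 316.65.
ΔI = 4500 − 3500 = 1000; midpoint Ī = (3500 + 4500)/2 = 4000.
η = (ΔQ/Q̄) ÷ (ΔI/Ī) = (-194.3/316.65) ÷ (1000/4000) = -2.45.
η < 0 ⇒ inferior good.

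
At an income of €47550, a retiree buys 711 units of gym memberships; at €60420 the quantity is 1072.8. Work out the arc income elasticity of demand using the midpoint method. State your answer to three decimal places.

1.702

ΔQ = 1072.8 − 711 = 361.8; midpoint Q̄ = (711 + 1072.8)/2 = 891.9.
ΔI = 60420 − 47550 = 12870; midpoint Ī = (47550 + 60420)/2 = 53985.
η = (ΔQ/Q̄) ÷ (ΔI/Ī) = (361.8/891.9) ÷ (12870/53985) = 1.702.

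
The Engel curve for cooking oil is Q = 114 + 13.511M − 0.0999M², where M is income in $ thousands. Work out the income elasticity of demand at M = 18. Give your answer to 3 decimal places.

0.549

At M = 18: Q = 324.8304.
dQ/dM = 13.511 − 0.1998M = 9.91460.
η = (dQ/dM)·(M/Q) = 9.91460 × (18/324.8304) = 0.549.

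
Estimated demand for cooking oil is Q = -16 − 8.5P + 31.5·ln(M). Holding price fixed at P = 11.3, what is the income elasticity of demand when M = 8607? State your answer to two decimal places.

0.18

At P = 11.3, M = 8607: Q = 173.350.
Holding P constant, ∂Q/∂M = 31.5/M = 0.00365981.
η_M = (∂Q/∂M)·(M/Q) = 0.00365981 × (8607/173.350) = 0.18.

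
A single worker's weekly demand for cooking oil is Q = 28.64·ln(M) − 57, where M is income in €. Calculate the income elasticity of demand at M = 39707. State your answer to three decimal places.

At M = 39707: Q = 246.277.
dQ/dM = 28.64/M = 0.000721283 at this income.
η = (dQ/dM)·(M/Q) = 0.000721283 × (39707/246.277) = 0.116.

0.116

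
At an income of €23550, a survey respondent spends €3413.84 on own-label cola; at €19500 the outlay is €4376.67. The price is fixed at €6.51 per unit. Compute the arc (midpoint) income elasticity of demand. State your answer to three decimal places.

With a constant price, Q₁ = 3413.84/6.51 = 524.399 and Q₂ = 4376.67/6.51 = 672.300 (equivalently, work directly with expenditure since P cancels).
Midpoint %ΔQ = (4376.67 − 3413.84)/3895.26 = 0.24718; midpoint %ΔI = (19500 − 23550)/21525 = -0.18815.
η = 0.24718 / -0.18815 = -1.314.

-1.314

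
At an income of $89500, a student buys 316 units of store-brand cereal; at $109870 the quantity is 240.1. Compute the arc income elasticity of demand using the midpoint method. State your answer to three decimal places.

ΔQ = 240.1 − 316 = -75.9; midpoint Q̄ = (316 + 240.1)/2 = 278.05.
ΔI = 109870 − 89500 = 20370; midpoint Ī = (89500 + 109870)/2 = 99685.
η = (ΔQ/Q̄) ÷ (ΔI/Ī) = (-75.9/278.05) ÷ (20370/99685) = -1.336.

-1.336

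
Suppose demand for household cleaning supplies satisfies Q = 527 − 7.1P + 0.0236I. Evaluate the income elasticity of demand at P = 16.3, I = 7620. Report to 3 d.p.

At P = 16.3, I = 7620: Q = 591.102.
Holding P constant, ∂Q/∂I = 0.0236.
η_I = (∂Q/∂I)·(I/Q) = 0.0236 × (7620/591.102) = 0.304.

0.304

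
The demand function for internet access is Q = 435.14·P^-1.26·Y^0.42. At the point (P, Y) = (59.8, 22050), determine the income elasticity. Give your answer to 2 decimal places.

For a multiplicative demand Q = A·P^α·Y^β, the income elasticity is β everywhere.
Here β = 0.42, so η = 0.42.

0.42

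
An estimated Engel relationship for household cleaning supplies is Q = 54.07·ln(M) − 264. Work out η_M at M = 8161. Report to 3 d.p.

0.242

At M = 8161: Q = 223.015.
dQ/dM = 54.07/M = 0.00662541 at this income.
η = (dQ/dM)·(M/Q) = 0.00662541 × (8161/223.015) = 0.242.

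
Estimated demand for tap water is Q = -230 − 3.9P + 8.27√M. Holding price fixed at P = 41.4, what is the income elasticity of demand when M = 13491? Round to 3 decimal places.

0.844

At P = 41.4, M = 13491: Q = 569.107.
Holding P constant, ∂Q/∂M = 8.27/(2√M) = 0.0356003.
η_M = (∂Q/∂M)·(M/Q) = 0.0356003 × (13491/569.107) = 0.844.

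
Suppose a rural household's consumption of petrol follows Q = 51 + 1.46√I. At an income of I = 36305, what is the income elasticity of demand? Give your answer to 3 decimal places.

0.423

At I = 36305: Q = 329.187.
dQ/dI = 1.46/(2√I) = 0.00383124 at this income.
η = (dQ/dI)·(I/Q) = 0.00383124 × (36305/329.187) = 0.423.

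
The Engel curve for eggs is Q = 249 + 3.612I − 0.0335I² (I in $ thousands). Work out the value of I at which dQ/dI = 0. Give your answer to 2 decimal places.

53.91

dQ/dI = 3.612 − 0.067I.
The good is inferior where dQ/dI < 0. Setting dQ/dI = 0 gives I = 3.612 / 0.067 = 53.91.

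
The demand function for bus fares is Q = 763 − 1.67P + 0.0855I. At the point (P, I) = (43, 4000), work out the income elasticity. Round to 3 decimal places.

0.331

At P = 43, I = 4000: Q = 1033.190.
Holding P constant, ∂Q/∂I = 0.0855.
η_I = (∂Q/∂I)·(I/Q) = 0.0855 × (4000/1033.190) = 0.331.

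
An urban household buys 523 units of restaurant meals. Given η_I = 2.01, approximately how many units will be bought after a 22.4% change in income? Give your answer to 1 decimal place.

%ΔQ ≈ η × %ΔI = 2.01 × 22.4% = 45.024%.
New Q ≈ 523 × (1 + 0.45024) = 758.5.

758.5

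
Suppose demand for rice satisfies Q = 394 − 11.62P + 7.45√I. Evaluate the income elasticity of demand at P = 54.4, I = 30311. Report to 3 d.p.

0.612

At P = 54.4, I = 30311: Q = 1058.921.
Holding P constant, ∂Q/∂I = 7.45/(2√I) = 0.0213957.
η_I = (∂Q/∂I)·(I/Q) = 0.0213957 × (30311/1058.921) = 0.612.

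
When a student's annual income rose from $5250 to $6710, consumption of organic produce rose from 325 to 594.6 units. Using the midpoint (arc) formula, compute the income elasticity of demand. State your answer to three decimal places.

2.402

ΔQ = 594.6 − 325 = 269.6; midpoint Q̄ = (325 + 594.6)/2 = 459.8.
ΔI = 6710 − 5250 = 1460; midpoint Ī = (5250 + 6710)/2 = 5980.
η = (ΔQ/Q̄) ÷ (ΔI/Ī) = (269.6/459.8) ÷ (1460/5980) = 2.402.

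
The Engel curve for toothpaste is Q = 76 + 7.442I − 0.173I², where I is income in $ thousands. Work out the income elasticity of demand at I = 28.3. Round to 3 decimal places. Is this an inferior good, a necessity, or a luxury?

At I = 28.3: Q = 148.0546.
dQ/dI = 7.442 − 0.346I = -2.34980.
η = (dQ/dI)·(I/Q) = -2.34980 × (28.3/148.0546) = -0.449.
η < 0 ⇒ inferior good.

-0.449 (inferior good)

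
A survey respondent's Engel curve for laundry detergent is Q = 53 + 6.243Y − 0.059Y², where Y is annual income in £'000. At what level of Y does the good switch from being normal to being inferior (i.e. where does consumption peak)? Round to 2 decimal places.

dQ/dY = 6.243 − 0.118Y.
The good is inferior where dQ/dY < 0. Setting dQ/dY = 0 gives Y = 6.243 / 0.118 = 52.91.

52.91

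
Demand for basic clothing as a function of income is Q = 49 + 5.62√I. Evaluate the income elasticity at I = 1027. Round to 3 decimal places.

0.393

At I = 1027: Q = 229.103.
dQ/dI = 5.62/(2√I) = 0.0876842 at this income.
η = (dQ/dI)·(I/Q) = 0.0876842 × (1027/229.103) = 0.393.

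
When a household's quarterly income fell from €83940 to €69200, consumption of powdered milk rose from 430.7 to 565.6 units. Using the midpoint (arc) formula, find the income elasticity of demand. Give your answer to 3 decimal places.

ΔQ = 565.6 − 430.7 = 134.9; midpoint Q̄ = (430.7 + 565.6)/2 = 498.15.
ΔI = 69200 − 83940 = -14740; midpoint Ī = (83940 + 69200)/2 = 76570.
η = (ΔQ/Q̄) ÷ (ΔI/Ī) = (134.9/498.15) ÷ (-14740/76570) = -1.407.

-1.407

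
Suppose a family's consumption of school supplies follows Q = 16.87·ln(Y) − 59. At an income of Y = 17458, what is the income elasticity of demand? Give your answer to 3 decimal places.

At Y = 17458: Q = 105.779.
dQ/dY = 16.87/Y = 0.000966319 at this income.
η = (dQ/dY)·(Y/Q) = 0.000966319 × (17458/105.779) = 0.159.

0.159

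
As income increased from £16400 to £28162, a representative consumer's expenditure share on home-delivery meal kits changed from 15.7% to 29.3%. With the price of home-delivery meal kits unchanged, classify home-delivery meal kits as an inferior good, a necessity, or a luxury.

luxury

The budget share rises as income rises, so η > 1.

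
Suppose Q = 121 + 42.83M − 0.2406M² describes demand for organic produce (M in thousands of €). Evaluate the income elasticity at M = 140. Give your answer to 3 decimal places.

-2.451

At M = 140: Q = 1401.4400.
dQ/dM = 42.83 − 0.4812M = -24.53800.
η = (dQ/dM)·(M/Q) = -24.53800 × (140/1401.4400) = -2.451.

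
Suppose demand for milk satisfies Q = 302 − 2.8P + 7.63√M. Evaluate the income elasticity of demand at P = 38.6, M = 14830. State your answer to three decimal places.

0.414

At P = 38.6, M = 14830: Q = 1123.090.
Holding P constant, ∂Q/∂M = 7.63/(2√M) = 0.0313274.
η_M = (∂Q/∂M)·(M/Q) = 0.0313274 × (14830/1123.090) = 0.414.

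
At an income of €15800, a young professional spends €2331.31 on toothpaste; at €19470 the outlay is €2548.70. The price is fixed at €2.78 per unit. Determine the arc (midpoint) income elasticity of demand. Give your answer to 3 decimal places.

0.428

With a constant price, Q₁ = 2331.31/2.78 = 838.601 and Q₂ = 2548.70/2.78 = 916.799 (equivalently, work directly with expenditure since P cancels).
Midpoint %ΔQ = (2548.70 − 2331.31)/2440.01 = 0.08909; midpoint %ΔI = (19470 − 15800)/17635 = 0.20811.
η = 0.08909 / 0.20811 = 0.428.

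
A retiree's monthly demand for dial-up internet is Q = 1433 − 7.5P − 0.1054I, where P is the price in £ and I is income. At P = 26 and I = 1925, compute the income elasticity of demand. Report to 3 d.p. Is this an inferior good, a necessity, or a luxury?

-0.196 (inferior good)

At P = 26, I = 1925: Q = 1035.105.
Holding P constant, ∂Q/∂I = −0.1054.
η_I = (∂Q/∂I)·(I/Q) = -0.1054 × (1925/1035.105) = -0.196.
Since η < 0, this is an inferior good.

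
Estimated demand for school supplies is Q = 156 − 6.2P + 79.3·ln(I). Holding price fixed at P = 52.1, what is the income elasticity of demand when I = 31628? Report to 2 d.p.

0.12

At P = 52.1, I = 31628: Q = 654.671.
Holding P constant, ∂Q/∂I = 79.3/I = 0.00250727.
η_I = (∂Q/∂I)·(I/Q) = 0.00250727 × (31628/654.671) = 0.12.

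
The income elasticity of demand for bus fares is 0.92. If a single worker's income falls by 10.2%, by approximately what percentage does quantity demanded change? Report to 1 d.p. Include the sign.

%ΔQ ≈ η × %ΔI = 0.92 × (-10.2%) = -9.4%.

-9.4%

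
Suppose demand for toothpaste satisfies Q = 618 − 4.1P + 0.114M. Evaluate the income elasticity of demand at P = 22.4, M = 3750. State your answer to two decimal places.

0.45

At P = 22.4, M = 3750: Q = 953.660.
Holding P constant, ∂Q/∂M = 0.114.
η_M = (∂Q/∂M)·(M/Q) = 0.114 × (3750/953.660) = 0.45.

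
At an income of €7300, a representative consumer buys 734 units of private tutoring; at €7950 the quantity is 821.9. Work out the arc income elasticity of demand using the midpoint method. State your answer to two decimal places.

ΔQ = 821.9 − 734 = 87.9; midpoint Q̄ = (734 + 821.9)/2 = 777.95.
ΔI = 7950 − 7300 = 650; midpoint Ī = (7300 + 7950)/2 = 7625.
η = (ΔQ/Q̄) ÷ (ΔI/Ī) = (87.9/777.95) ÷ (650/7625) = 1.33.

1.33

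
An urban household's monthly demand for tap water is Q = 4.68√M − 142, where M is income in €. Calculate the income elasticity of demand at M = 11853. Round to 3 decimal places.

0.693

At M = 11853: Q = 367.519.
dQ/dM = 4.68/(2√M) = 0.0214932 at this income.
η = (dQ/dM)·(M/Q) = 0.0214932 × (11853/367.519) = 0.693.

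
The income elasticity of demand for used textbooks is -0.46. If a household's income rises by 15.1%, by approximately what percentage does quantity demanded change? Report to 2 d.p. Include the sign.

-6.95%

%ΔQ ≈ η × %ΔI = -0.46 × 15.1% = -6.95%.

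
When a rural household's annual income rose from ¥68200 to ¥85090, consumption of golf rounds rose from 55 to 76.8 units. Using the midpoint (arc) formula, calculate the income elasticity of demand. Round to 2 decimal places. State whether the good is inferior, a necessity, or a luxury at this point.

ΔQ = 76.8 − 55 = 21.8; midpoint Q̄ = (55 + 76.8)/2 = 65.9.
ΔI = 85090 − 68200 = 16890; midpoint Ī = (68200 + 85090)/2 = 76645.
η = (ΔQ/Q̄) ÷ (ΔI/Ī) = (21.8/65.9) ÷ (16890/76645) = 1.50.
η > 1 ⇒ luxury.

1.50 (luxury)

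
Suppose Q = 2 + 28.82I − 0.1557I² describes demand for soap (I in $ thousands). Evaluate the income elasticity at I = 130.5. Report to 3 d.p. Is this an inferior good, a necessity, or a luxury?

-1.388 (inferior good)

At I = 130.5: Q = 1111.4001.
dQ/dI = 28.82 − 0.3114I = -11.81770.
η = (dQ/dI)·(I/Q) = -11.81770 × (130.5/1111.4001) = -1.388.
η < 0 ⇒ inferior good.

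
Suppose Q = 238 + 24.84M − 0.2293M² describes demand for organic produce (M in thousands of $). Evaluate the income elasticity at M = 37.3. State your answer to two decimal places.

0.34

At M = 37.3: Q = 845.5092.
dQ/dM = 24.84 − 0.4586M = 7.73422.
η = (dQ/dM)·(M/Q) = 7.73422 × (37.3/845.5092) = 0.34.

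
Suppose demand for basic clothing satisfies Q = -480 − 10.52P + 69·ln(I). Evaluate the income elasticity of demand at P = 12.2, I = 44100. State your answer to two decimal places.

0.53

At P = 12.2, I = 44100: Q = 129.557.
Holding P constant, ∂Q/∂I = 69/I = 0.00156463.
η_I = (∂Q/∂I)·(I/Q) = 0.00156463 × (44100/129.557) = 0.53.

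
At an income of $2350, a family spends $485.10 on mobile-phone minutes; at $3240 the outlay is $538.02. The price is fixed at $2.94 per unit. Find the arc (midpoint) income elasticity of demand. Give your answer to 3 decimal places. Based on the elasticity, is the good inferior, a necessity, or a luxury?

0.325 (necessity)

With a constant price, Q₁ = 485.10/2.94 = 165.000 and Q₂ = 538.02/2.94 = 183.000 (equivalently, work directly with expenditure since P cancels).
Midpoint %ΔQ = (538.02 − 485.10)/511.56 = 0.10345; midpoint %ΔI = (3240 − 2350)/2795 = 0.31843.
η = 0.10345 / 0.31843 = 0.325.
0 < η < 1 ⇒ necessity.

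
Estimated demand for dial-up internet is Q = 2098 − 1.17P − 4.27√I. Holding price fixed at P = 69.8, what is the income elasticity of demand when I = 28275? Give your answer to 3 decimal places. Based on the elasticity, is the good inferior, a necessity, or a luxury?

At P = 69.8, I = 28275: Q = 1298.326.
Holding P constant, ∂Q/∂I = -4.27/(2√I) = -0.0126969.
η_I = (∂Q/∂I)·(I/Q) = -0.0126969 × (28275/1298.326) = -0.277.
Since η < 0, this is an inferior good.

-0.277 (inferior good)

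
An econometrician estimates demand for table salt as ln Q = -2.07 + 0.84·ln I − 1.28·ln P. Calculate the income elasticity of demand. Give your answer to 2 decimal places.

In a log-linear demand, the coefficient on ln I is the income elasticity.
So η = 0.84.

0.84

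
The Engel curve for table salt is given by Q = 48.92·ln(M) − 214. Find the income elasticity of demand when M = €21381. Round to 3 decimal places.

At M = 21381: Q = 273.745.
dQ/dM = 48.92/M = 0.00228801 at this income.
η = (dQ/dM)·(M/Q) = 0.00228801 × (21381/273.745) = 0.179.

0.179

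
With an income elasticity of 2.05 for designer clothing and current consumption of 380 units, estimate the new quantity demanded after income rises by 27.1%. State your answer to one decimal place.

591.1

%ΔQ ≈ η × %ΔI = 2.05 × 27.1% = 55.555%.
New Q ≈ 380 × (1 + 0.55555) = 591.1.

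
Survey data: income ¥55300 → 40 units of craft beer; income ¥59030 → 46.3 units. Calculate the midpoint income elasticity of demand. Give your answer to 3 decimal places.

2.238

ΔQ = 46.3 − 40 = 6.3; midpoint Q̄ = (40 + 46.3)/2 = 43.15.
ΔI = 59030 − 55300 = 3730; midpoint Ī = (55300 + 59030)/2 = 57165.
η = (ΔQ/Q̄) ÷ (ΔI/Ī) = (6.3/43.15) ÷ (3730/57165) = 2.238.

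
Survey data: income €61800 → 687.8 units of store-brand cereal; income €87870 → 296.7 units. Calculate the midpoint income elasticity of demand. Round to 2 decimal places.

ΔQ = 296.7 − 687.8 = -391.1; midpoint Q̄ = (687.8 + 296.7)/2 = 492.25.
ΔI = 87870 − 61800 = 26070; midpoint Ī = (61800 + 87870)/2 = 74835.
η = (ΔQ/Q̄) ÷ (ΔI/Ī) = (-391.1/492.25) ÷ (26070/74835) = -2.28.

-2.28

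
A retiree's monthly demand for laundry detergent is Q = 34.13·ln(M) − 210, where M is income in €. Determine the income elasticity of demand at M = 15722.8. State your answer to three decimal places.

0.285

At M = 15722.8: Q = 119.794.
dQ/dM = 34.13/M = 0.00217073 at this income.
η = (dQ/dM)·(M/Q) = 0.00217073 × (15722.8/119.794) = 0.285.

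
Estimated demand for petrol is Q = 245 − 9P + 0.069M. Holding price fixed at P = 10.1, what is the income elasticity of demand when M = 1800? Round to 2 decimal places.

0.45

At P = 10.1, M = 1800: Q = 278.300.
Holding P constant, ∂Q/∂M = 0.069.
η_M = (∂Q/∂M)·(M/Q) = 0.069 × (1800/278.300) = 0.45.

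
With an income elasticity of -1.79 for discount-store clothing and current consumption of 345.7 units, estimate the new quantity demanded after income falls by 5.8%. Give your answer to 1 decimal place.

381.6

%ΔQ ≈ η × %ΔI = -1.79 × (-5.8%) = 10.382%.
New Q ≈ 345.7 × (1 + 0.10382) = 381.6.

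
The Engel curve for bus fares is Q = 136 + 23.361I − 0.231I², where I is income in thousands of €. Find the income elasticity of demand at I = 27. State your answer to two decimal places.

0.49

At I = 27: Q = 598.3480.
dQ/dI = 23.361 − 0.462I = 10.88700.
η = (dQ/dI)·(I/Q) = 10.88700 × (27/598.3480) = 0.49.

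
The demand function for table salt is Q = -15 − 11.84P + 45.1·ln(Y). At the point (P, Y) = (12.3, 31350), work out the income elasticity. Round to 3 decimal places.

At P = 12.3, Y = 31350: Q = 306.287.
Holding P constant, ∂Q/∂Y = 45.1/Y = 0.0014386.
η_Y = (∂Q/∂Y)·(Y/Q) = 0.0014386 × (31350/306.287) = 0.147.

0.147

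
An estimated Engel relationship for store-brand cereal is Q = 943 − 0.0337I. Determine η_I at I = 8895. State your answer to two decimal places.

At I = 8895: Q = 643.238.
dQ/dI = −0.0337.
η = (dQ/dI)·(I/Q) = -0.0337 × (8895/643.238) = -0.47.

-0.47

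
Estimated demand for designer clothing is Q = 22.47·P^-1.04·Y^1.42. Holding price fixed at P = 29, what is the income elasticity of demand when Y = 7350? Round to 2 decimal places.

For a multiplicative demand Q = A·P^α·Y^β, the income elasticity is β everywhere.
Here β = 1.42, so η = 1.42.

1.42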